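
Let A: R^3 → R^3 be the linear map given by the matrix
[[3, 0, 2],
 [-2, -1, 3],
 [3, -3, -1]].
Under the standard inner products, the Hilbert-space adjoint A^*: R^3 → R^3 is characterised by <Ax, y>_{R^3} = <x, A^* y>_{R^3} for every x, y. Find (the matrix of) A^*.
A^* = A^T =
[[3, -2, 3],
 [0, -1, -3],
 [2, 3, -1]]

For real matrices with standard dot products, the defining identity <Ax, y> = <x, A^* y> gives (Ax)^T y = x^T (A^*) y, i.e. x^T A^T y = x^T (A^*) y. Since this holds for all x, y, we must have A^* = A^T. Therefore
A^* =
[[3, -2, 3],
 [0, -1, -3],
 [2, 3, -1]].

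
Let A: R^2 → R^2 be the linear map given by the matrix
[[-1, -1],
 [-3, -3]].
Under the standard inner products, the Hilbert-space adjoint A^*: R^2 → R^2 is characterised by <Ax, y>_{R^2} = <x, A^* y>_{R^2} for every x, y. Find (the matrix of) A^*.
A^* = A^T =
[[-1, -3],
 [-1, -3]]

For real matrices with standard dot products, the defining identity <Ax, y> = <x, A^* y> gives (Ax)^T y = x^T (A^*) y, i.e. x^T A^T y = x^T (A^*) y. Since this holds for all x, y, we must have A^* = A^T. Therefore
A^* =
[[-1, -3],
 [-1, -3]].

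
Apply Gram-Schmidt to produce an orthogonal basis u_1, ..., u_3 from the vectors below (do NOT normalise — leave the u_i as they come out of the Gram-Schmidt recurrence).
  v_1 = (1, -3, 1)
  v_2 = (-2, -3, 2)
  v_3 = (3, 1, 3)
Orthogonal basis:
  u_1 = (1, -3, 1)
  u_2 = (-31/11, -6/11, 13/11)
  u_3 = (60/53, 80/53, 180/53)

Apply the Gram-Schmidt recurrence
  u_1 = v_1
  u_i = v_i − Σ_{j<i} ((v_i · u_j) / (u_j · u_j)) · u_j.

Step by step this gives:
  u_1 = (1, -3, 1)
  u_2 = (-31/11, -6/11, 13/11)
  u_3 = (60/53, 80/53, 180/53)

Orthogonality check:
  u_2 · u_1 = 0 (should be 0)
  u_3 · u_1 = 0 (should be 0)
  u_3 · u_2 = 0 (should be 0)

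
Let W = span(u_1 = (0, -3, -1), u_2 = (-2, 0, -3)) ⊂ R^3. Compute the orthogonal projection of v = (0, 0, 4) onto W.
proj_W(v) = (216/121, 48/121, 340/121)

Set up U = [u_1 | ... | u_2] ∈ R^(3×2). The projector onto W = col(U) is P = U (U^T U)^(-1) U^T.
Compute U^T U =
  [10, 3]
  [3, 13],
and U^T v = (-4, -12).
Solve U^T U · c = U^T v for the coefficients: c = (-16/121, -108/121). The projection is proj_W(v) = U c.
Check: (v - proj_W(v)) · u_1 = 0  (should be 0).
Check: (v - proj_W(v)) · u_2 = 0  (should be 0).
Result: proj_W(v) = (216/121, 48/121, 340/121).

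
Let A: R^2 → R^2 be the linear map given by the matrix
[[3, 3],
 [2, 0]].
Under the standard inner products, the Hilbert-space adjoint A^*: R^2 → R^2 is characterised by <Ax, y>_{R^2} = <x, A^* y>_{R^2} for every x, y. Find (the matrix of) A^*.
A^* = A^T =
[[3, 2],
 [3, 0]]

For real matrices with standard dot products, the defining identity <Ax, y> = <x, A^* y> gives (Ax)^T y = x^T (A^*) y, i.e. x^T A^T y = x^T (A^*) y. Since this holds for all x, y, we must have A^* = A^T. Therefore
A^* =
[[3, 2],
 [3, 0]].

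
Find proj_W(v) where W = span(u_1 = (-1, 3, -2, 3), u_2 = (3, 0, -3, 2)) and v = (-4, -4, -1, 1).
proj_W(v) = (-399/425, -9/425, 24/25, -277/425)

Set up U = [u_1 | ... | u_2] ∈ R^(4×2). The projector onto W = col(U) is P = U (U^T U)^(-1) U^T.
Compute U^T U =
  [23, 9]
  [9, 22],
and U^T v = (-3, -7).
Solve U^T U · c = U^T v for the coefficients: c = (-3/425, -134/425). The projection is proj_W(v) = U c.
Check: (v - proj_W(v)) · u_1 = 0  (should be 0).
Check: (v - proj_W(v)) · u_2 = 0  (should be 0).
Result: proj_W(v) = (-399/425, -9/425, 24/25, -277/425).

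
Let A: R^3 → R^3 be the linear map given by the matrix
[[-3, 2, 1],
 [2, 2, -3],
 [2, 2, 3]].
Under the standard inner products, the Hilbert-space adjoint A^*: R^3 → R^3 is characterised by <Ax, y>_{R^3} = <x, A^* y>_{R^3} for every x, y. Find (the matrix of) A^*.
A^* = A^T =
[[-3, 2, 2],
 [2, 2, 2],
 [1, -3, 3]]

For real matrices with standard dot products, the defining identity <Ax, y> = <x, A^* y> gives (Ax)^T y = x^T (A^*) y, i.e. x^T A^T y = x^T (A^*) y. Since this holds for all x, y, we must have A^* = A^T. Therefore
A^* =
[[-3, 2, 2],
 [2, 2, 2],
 [1, -3, 3]].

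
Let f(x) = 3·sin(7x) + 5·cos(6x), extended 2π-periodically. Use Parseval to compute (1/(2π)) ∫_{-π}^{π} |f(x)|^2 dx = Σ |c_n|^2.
Σ |c_n|^2 = 17

Expand |f|^2 and use orthogonality of {sin(nx), cos(mx)} on [-π, π]:
  ∫_{-π}^{π} sin(nx)^2 dx = π, ∫ cos(mx)^2 dx = π, and cross terms integrate to 0.
So ∫_{-π}^{π} f(x)^2 dx = 3^2 · π + 5^2 · π = (9 + 25)π.
Divide by 2π: (9 + 25)/2 = 17.
By Parseval, this equals Σ |c_n|^2.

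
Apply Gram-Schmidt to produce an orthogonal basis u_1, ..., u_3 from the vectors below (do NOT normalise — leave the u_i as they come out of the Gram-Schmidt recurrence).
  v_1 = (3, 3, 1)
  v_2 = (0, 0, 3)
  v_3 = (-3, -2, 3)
Orthogonal basis:
  u_1 = (3, 3, 1)
  u_2 = (-9/19, -9/19, 54/19)
  u_3 = (-1/2, 1/2, 0)

Apply the Gram-Schmidt recurrence
  u_1 = v_1
  u_i = v_i − Σ_{j<i} ((v_i · u_j) / (u_j · u_j)) · u_j.

Step by step this gives:
  u_1 = (3, 3, 1)
  u_2 = (-9/19, -9/19, 54/19)
  u_3 = (-1/2, 1/2, 0)

Orthogonality check:
  u_2 · u_1 = 0 (should be 0)
  u_3 · u_1 = 0 (should be 0)
  u_3 · u_2 = 0 (should be 0)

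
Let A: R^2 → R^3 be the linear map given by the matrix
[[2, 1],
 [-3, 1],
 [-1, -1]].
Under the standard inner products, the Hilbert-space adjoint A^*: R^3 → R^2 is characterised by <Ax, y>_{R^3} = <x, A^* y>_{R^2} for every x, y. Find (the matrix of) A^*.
A^* = A^T =
[[2, -3, -1],
 [1, 1, -1]]

For real matrices with standard dot products, the defining identity <Ax, y> = <x, A^* y> gives (Ax)^T y = x^T (A^*) y, i.e. x^T A^T y = x^T (A^*) y. Since this holds for all x, y, we must have A^* = A^T. Therefore
A^* =
[[2, -3, -1],
 [1, 1, -1]].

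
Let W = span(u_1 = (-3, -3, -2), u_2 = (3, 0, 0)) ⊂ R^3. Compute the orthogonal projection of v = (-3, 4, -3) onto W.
proj_W(v) = (-3, 18/13, 12/13)

Set up U = [u_1 | ... | u_2] ∈ R^(3×2). The projector onto W = col(U) is P = U (U^T U)^(-1) U^T.
Compute U^T U =
  [22, -9]
  [-9, 9],
and U^T v = (3, -9).
Solve U^T U · c = U^T v for the coefficients: c = (-6/13, -19/13). The projection is proj_W(v) = U c.
Check: (v - proj_W(v)) · u_1 = 0  (should be 0).
Check: (v - proj_W(v)) · u_2 = 0  (should be 0).
Result: proj_W(v) = (-3, 18/13, 12/13).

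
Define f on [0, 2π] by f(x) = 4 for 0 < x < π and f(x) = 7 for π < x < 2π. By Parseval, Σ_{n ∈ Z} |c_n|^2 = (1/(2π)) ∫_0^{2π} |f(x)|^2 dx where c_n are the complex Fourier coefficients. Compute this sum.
Σ |c_n|^2 = 65/2

Parseval equates the L^2 energy of f (normalised by 1/(2π)) with the ℓ^2 sum of its Fourier coefficients: (1/(2π)) ∫_0^{2π} |f|^2 = Σ |c_n|^2.
Compute the left side: (1/(2π)) [∫_0^π 4^2 dx + ∫_π^{2π} 7^2 dx] = (1/(2π)) · (16π + 49π) = (16 + 49)/2 = 65/2.
So Σ_{n ∈ Z} |c_n|^2 = 65/2.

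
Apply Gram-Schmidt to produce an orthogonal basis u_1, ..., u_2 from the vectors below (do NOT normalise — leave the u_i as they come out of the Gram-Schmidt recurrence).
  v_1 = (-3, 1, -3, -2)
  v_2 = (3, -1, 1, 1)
Orthogonal basis:
  u_1 = (-3, 1, -3, -2)
  u_2 = (24/23, -8/23, -22/23, -7/23)

Apply the Gram-Schmidt recurrence
  u_1 = v_1
  u_i = v_i − Σ_{j<i} ((v_i · u_j) / (u_j · u_j)) · u_j.

Step by step this gives:
  u_1 = (-3, 1, -3, -2)
  u_2 = (24/23, -8/23, -22/23, -7/23)

Orthogonality check:
  u_2 · u_1 = 0 (should be 0)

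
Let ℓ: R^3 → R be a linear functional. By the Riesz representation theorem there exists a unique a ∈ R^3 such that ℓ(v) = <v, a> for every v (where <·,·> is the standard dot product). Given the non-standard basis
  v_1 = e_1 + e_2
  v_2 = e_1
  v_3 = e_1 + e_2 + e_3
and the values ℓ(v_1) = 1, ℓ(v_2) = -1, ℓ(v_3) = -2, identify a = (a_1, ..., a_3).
a = (-1, 2, -3)

Write a = (a_1, ..., a_3) in the standard basis. For each basis vector v_i, ℓ(v_i) = <v_i, a> is a linear equation in the a_j's. Collect the n equations into a matrix system V a = ℓ, where row i of V is v_i (expressed in the standard basis). Since V is invertible (lower-triangular with 1s on the diagonal, up to permutation), solve by back-substitution:
  V =
[[1, 1, 0],
 [1, 0, 0],
 [1, 1, 1]]
  V a = (1, -1, -2)
Solving gives a = (-1, 2, -3).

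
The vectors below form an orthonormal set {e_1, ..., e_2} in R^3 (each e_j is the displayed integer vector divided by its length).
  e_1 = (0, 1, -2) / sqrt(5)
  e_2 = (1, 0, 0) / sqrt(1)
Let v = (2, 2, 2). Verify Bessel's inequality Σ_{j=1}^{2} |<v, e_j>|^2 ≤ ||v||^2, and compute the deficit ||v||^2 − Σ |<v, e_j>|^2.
Σ |<v, e_j>|^2 = 24/5; ||v||^2 = 12; deficit = 36/5

Write each e_j = u_j / sqrt(<u_j, u_j>) where u_j is the displayed integer vector. Then <v, e_j> = <v, u_j> / sqrt(<u_j, u_j>), so |<v, e_j>|^2 = <v, u_j>^2 / <u_j, u_j>.
Coefficients: <v, e_1> = -2/sqrt(5), <v, e_2> = 2/sqrt(1).
Square and sum: Σ |<v, e_j>|^2 = 24/5.
Compute ||v||^2 = v·v = 12.
Deficit = 12 − 24/5 = 36/5 ≥ 0, confirming Bessel's inequality. (The deficit equals ||v − Σ <v,e_j> e_j||^2, the squared distance from v to span{e_j}.)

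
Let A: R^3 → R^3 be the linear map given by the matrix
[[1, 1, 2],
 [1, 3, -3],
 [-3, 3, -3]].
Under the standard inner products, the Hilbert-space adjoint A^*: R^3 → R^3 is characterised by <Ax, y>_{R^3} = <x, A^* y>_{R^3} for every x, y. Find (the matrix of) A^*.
A^* = A^T =
[[1, 1, -3],
 [1, 3, 3],
 [2, -3, -3]]

For real matrices with standard dot products, the defining identity <Ax, y> = <x, A^* y> gives (Ax)^T y = x^T (A^*) y, i.e. x^T A^T y = x^T (A^*) y. Since this holds for all x, y, we must have A^* = A^T. Therefore
A^* =
[[1, 1, -3],
 [1, 3, 3],
 [2, -3, -3]].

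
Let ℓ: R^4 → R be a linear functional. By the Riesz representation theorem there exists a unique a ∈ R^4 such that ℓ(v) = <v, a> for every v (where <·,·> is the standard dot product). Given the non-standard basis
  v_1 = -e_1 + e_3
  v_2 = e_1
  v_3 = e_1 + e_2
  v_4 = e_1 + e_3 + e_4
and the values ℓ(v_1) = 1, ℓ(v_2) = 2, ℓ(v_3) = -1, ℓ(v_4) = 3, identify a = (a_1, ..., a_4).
a = (2, -3, 3, -2)

Write a = (a_1, ..., a_4) in the standard basis. For each basis vector v_i, ℓ(v_i) = <v_i, a> is a linear equation in the a_j's. Collect the n equations into a matrix system V a = ℓ, where row i of V is v_i (expressed in the standard basis). Since V is invertible (lower-triangular with 1s on the diagonal, up to permutation), solve by back-substitution:
  V =
[[-1, 0, 1, 0],
 [1, 0, 0, 0],
 [1, 1, 0, 0],
 [1, 0, 1, 1]]
  V a = (1, 2, -1, 3)
Solving gives a = (2, -3, 3, -2).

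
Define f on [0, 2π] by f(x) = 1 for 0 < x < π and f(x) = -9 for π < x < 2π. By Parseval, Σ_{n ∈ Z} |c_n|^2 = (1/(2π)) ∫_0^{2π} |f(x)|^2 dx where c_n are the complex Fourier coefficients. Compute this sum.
Σ |c_n|^2 = 41

Parseval equates the L^2 energy of f (normalised by 1/(2π)) with the ℓ^2 sum of its Fourier coefficients: (1/(2π)) ∫_0^{2π} |f|^2 = Σ |c_n|^2.
Compute the left side: (1/(2π)) [∫_0^π 1^2 dx + ∫_π^{2π} (-9)^2 dx] = (1/(2π)) · (1π + 81π) = (1 + 81)/2 = 41.
So Σ_{n ∈ Z} |c_n|^2 = 41.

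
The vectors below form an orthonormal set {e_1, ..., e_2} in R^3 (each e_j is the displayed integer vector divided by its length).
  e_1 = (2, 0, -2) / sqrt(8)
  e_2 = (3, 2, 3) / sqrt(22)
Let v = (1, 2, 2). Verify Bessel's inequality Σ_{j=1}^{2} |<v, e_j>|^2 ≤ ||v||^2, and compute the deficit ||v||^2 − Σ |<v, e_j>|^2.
Σ |<v, e_j>|^2 = 90/11; ||v||^2 = 9; deficit = 9/11

Write each e_j = u_j / sqrt(<u_j, u_j>) where u_j is the displayed integer vector. Then <v, e_j> = <v, u_j> / sqrt(<u_j, u_j>), so |<v, e_j>|^2 = <v, u_j>^2 / <u_j, u_j>.
Coefficients: <v, e_1> = -2/sqrt(8), <v, e_2> = 13/sqrt(22).
Square and sum: Σ |<v, e_j>|^2 = 90/11.
Compute ||v||^2 = v·v = 9.
Deficit = 9 − 90/11 = 9/11 ≥ 0, confirming Bessel's inequality. (The deficit equals ||v − Σ <v,e_j> e_j||^2, the squared distance from v to span{e_j}.)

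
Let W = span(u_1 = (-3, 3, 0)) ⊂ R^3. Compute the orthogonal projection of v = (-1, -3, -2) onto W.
proj_W(v) = (1, -1, 0)

Set up U = [u_1 | ... | u_1] ∈ R^(3×1). The projector onto W = col(U) is P = U (U^T U)^(-1) U^T.
Compute U^T U =
  [18],
and U^T v = (-6).
Solve U^T U · c = U^T v for the coefficients: c = (-1/3). The projection is proj_W(v) = U c.
Check: (v - proj_W(v)) · u_1 = 0  (should be 0).
Result: proj_W(v) = (1, -1, 0).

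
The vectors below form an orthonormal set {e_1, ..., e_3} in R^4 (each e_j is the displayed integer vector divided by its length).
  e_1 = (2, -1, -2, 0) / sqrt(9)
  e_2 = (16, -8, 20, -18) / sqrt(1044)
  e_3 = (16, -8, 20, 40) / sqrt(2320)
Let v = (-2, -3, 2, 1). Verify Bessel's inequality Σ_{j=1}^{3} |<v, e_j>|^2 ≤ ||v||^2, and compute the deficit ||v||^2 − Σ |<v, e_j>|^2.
Σ |<v, e_j>|^2 = 26/5; ||v||^2 = 18; deficit = 64/5

Write each e_j = u_j / sqrt(<u_j, u_j>) where u_j is the displayed integer vector. Then <v, e_j> = <v, u_j> / sqrt(<u_j, u_j>), so |<v, e_j>|^2 = <v, u_j>^2 / <u_j, u_j>.
Coefficients: <v, e_1> = -5/sqrt(9), <v, e_2> = 14/sqrt(1044), <v, e_3> = 72/sqrt(2320).
Square and sum: Σ |<v, e_j>|^2 = 26/5.
Compute ||v||^2 = v·v = 18.
Deficit = 18 − 26/5 = 64/5 ≥ 0, confirming Bessel's inequality. (The deficit equals ||v − Σ <v,e_j> e_j||^2, the squared distance from v to span{e_j}.)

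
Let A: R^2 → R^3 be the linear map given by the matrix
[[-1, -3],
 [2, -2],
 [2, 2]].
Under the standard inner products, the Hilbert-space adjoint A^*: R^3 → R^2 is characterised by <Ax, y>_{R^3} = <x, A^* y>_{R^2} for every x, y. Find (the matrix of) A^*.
A^* = A^T =
[[-1, 2, 2],
 [-3, -2, 2]]

For real matrices with standard dot products, the defining identity <Ax, y> = <x, A^* y> gives (Ax)^T y = x^T (A^*) y, i.e. x^T A^T y = x^T (A^*) y. Since this holds for all x, y, we must have A^* = A^T. Therefore
A^* =
[[-1, 2, 2],
 [-3, -2, 2]].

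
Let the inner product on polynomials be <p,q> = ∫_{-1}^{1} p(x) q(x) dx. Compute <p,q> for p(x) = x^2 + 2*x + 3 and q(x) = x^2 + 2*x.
<p,q> = 76/15

Expand the product: p(x)·q(x) = x^4 + 4*x^3 + 7*x^2 + 6*x.
∫_{-1}^{1} of each monomial x^k gives [2/(k+1) if k even, 0 if k odd]. Integrating term-by-term (or equivalently evaluating the antiderivative F(x) = x^5/5 + x^4 + 7*x^3/3 + 3*x^2 at the endpoints):
  F(1) − F(−1) = 98/15 − (22/15) = 76/15.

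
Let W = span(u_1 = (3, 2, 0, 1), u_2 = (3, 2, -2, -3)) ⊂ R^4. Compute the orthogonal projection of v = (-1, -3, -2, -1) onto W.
proj_W(v) = (-21/11, -14/11, -6/11, -19/11)

Set up U = [u_1 | ... | u_2] ∈ R^(4×2). The projector onto W = col(U) is P = U (U^T U)^(-1) U^T.
Compute U^T U =
  [14, 10]
  [10, 26],
and U^T v = (-10, -2).
Solve U^T U · c = U^T v for the coefficients: c = (-10/11, 3/11). The projection is proj_W(v) = U c.
Check: (v - proj_W(v)) · u_1 = 0  (should be 0).
Check: (v - proj_W(v)) · u_2 = 0  (should be 0).
Result: proj_W(v) = (-21/11, -14/11, -6/11, -19/11).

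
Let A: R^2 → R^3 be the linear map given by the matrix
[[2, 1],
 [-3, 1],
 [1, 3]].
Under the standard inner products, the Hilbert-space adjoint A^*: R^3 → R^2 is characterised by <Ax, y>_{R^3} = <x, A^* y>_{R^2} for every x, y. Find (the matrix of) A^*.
A^* = A^T =
[[2, -3, 1],
 [1, 1, 3]]

For real matrices with standard dot products, the defining identity <Ax, y> = <x, A^* y> gives (Ax)^T y = x^T (A^*) y, i.e. x^T A^T y = x^T (A^*) y. Since this holds for all x, y, we must have A^* = A^T. Therefore
A^* =
[[2, -3, 1],
 [1, 1, 3]].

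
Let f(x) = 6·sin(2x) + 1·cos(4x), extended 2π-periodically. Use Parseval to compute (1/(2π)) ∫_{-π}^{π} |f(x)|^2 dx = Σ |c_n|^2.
Σ |c_n|^2 = 37/2

Expand |f|^2 and use orthogonality of {sin(nx), cos(mx)} on [-π, π]:
  ∫_{-π}^{π} sin(nx)^2 dx = π, ∫ cos(mx)^2 dx = π, and cross terms integrate to 0.
So ∫_{-π}^{π} f(x)^2 dx = 6^2 · π + 1^2 · π = (36 + 1)π.
Divide by 2π: (36 + 1)/2 = 37/2.
By Parseval, this equals Σ |c_n|^2.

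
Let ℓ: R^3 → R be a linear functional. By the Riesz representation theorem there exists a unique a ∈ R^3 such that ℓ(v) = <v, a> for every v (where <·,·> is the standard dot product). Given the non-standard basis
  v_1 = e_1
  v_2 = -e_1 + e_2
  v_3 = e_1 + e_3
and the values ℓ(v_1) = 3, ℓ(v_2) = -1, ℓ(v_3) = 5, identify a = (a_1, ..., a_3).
a = (3, 2, 2)

Write a = (a_1, ..., a_3) in the standard basis. For each basis vector v_i, ℓ(v_i) = <v_i, a> is a linear equation in the a_j's. Collect the n equations into a matrix system V a = ℓ, where row i of V is v_i (expressed in the standard basis). Since V is invertible (lower-triangular with 1s on the diagonal, up to permutation), solve by back-substitution:
  V =
[[1, 0, 0],
 [-1, 1, 0],
 [1, 0, 1]]
  V a = (3, -1, 5)
Solving gives a = (3, 2, 2).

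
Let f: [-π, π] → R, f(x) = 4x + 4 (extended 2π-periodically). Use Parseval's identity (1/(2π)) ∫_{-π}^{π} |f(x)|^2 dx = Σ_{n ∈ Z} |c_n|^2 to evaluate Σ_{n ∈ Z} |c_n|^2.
Σ |c_n|^2 = 16π^2/3 + 16

Expand and integrate term by term over [-π, π]:
  ∫ (4x)^2 dx = 16·(2π^3/3); ∫ 2·4·(4)·x dx = 0 (odd integrand); ∫ 4^2 dx = 16·2π.
So (1/(2π)) ∫_{-π}^{π} (4x + 4)^2 dx = 16π^2/3 + 16 = 16π^2/3 + 16.
Parseval ⇒ Σ |c_n|^2 = 16π^2/3 + 16.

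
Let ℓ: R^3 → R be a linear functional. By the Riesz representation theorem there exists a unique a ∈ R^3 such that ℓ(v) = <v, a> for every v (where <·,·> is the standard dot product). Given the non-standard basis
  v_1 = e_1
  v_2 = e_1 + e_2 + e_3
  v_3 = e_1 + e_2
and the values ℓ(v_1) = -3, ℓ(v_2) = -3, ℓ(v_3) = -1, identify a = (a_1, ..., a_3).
a = (-3, 2, -2)

Write a = (a_1, ..., a_3) in the standard basis. For each basis vector v_i, ℓ(v_i) = <v_i, a> is a linear equation in the a_j's. Collect the n equations into a matrix system V a = ℓ, where row i of V is v_i (expressed in the standard basis). Since V is invertible (lower-triangular with 1s on the diagonal, up to permutation), solve by back-substitution:
  V =
[[1, 0, 0],
 [1, 1, 1],
 [1, 1, 0]]
  V a = (-3, -3, -1)
Solving gives a = (-3, 2, -2).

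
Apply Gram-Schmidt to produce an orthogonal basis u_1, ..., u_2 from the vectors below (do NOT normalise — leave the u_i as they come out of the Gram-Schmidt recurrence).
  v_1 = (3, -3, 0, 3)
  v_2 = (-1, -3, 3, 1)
Orthogonal basis:
  u_1 = (3, -3, 0, 3)
  u_2 = (-2, -2, 3, 0)

Apply the Gram-Schmidt recurrence
  u_1 = v_1
  u_i = v_i − Σ_{j<i} ((v_i · u_j) / (u_j · u_j)) · u_j.

Step by step this gives:
  u_1 = (3, -3, 0, 3)
  u_2 = (-2, -2, 3, 0)

Orthogonality check:
  u_2 · u_1 = 0 (should be 0)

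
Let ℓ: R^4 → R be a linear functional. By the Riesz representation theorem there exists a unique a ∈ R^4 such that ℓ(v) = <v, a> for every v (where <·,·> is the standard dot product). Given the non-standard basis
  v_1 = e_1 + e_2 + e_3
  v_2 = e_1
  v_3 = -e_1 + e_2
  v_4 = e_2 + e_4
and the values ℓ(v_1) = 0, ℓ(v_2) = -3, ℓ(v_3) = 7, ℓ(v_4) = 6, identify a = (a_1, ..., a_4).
a = (-3, 4, -1, 2)

Write a = (a_1, ..., a_4) in the standard basis. For each basis vector v_i, ℓ(v_i) = <v_i, a> is a linear equation in the a_j's. Collect the n equations into a matrix system V a = ℓ, where row i of V is v_i (expressed in the standard basis). Since V is invertible (lower-triangular with 1s on the diagonal, up to permutation), solve by back-substitution:
  V =
[[1, 1, 1, 0],
 [1, 0, 0, 0],
 [-1, 1, 0, 0],
 [0, 1, 0, 1]]
  V a = (0, -3, 7, 6)
Solving gives a = (-3, 4, -1, 2).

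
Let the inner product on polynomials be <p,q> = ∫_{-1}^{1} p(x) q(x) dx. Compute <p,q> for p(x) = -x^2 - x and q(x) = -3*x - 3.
<p,q> = 4

Expand the product: p(x)·q(x) = 3*x^3 + 6*x^2 + 3*x.
∫_{-1}^{1} of each monomial x^k gives [2/(k+1) if k even, 0 if k odd]. Integrating term-by-term (or equivalently evaluating the antiderivative F(x) = 3*x^4/4 + 2*x^3 + 3*x^2/2 at the endpoints):
  F(1) − F(−1) = 17/4 − (1/4) = 4.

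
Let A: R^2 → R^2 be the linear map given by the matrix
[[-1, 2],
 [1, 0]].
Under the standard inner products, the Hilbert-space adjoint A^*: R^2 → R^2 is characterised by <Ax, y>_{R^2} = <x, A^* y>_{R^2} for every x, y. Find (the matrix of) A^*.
A^* = A^T =
[[-1, 1],
 [2, 0]]

For real matrices with standard dot products, the defining identity <Ax, y> = <x, A^* y> gives (Ax)^T y = x^T (A^*) y, i.e. x^T A^T y = x^T (A^*) y. Since this holds for all x, y, we must have A^* = A^T. Therefore
A^* =
[[-1, 1],
 [2, 0]].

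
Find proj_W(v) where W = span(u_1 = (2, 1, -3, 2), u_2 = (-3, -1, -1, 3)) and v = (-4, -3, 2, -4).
proj_W(v) = (-302/89, -285/178, 719/178, -200/89)

Set up U = [u_1 | ... | u_2] ∈ R^(4×2). The projector onto W = col(U) is P = U (U^T U)^(-1) U^T.
Compute U^T U =
  [18, 2]
  [2, 20],
and U^T v = (-25, 1).
Solve U^T U · c = U^T v for the coefficients: c = (-251/178, 17/89). The projection is proj_W(v) = U c.
Check: (v - proj_W(v)) · u_1 = 0  (should be 0).
Check: (v - proj_W(v)) · u_2 = 0  (should be 0).
Result: proj_W(v) = (-302/89, -285/178, 719/178, -200/89).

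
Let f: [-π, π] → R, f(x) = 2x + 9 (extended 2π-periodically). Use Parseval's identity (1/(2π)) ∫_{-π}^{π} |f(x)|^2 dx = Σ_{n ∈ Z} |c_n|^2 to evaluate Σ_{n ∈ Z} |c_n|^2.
Σ |c_n|^2 = 4π^2/3 + 81

Expand and integrate term by term over [-π, π]:
  ∫ (2x)^2 dx = 4·(2π^3/3); ∫ 2·2·(9)·x dx = 0 (odd integrand); ∫ 9^2 dx = 81·2π.
So (1/(2π)) ∫_{-π}^{π} (2x + 9)^2 dx = 4π^2/3 + 81 = 4π^2/3 + 81.
Parseval ⇒ Σ |c_n|^2 = 4π^2/3 + 81.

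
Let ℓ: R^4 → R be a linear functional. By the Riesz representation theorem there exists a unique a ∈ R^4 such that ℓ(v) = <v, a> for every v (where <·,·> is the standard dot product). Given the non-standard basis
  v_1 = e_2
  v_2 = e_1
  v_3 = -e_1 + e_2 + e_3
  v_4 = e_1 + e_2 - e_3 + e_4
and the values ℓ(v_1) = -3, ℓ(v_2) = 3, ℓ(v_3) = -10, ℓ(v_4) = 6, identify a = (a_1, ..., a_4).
a = (3, -3, -4, 2)

Write a = (a_1, ..., a_4) in the standard basis. For each basis vector v_i, ℓ(v_i) = <v_i, a> is a linear equation in the a_j's. Collect the n equations into a matrix system V a = ℓ, where row i of V is v_i (expressed in the standard basis). Since V is invertible (lower-triangular with 1s on the diagonal, up to permutation), solve by back-substitution:
  V =
[[0, 1, 0, 0],
 [1, 0, 0, 0],
 [-1, 1, 1, 0],
 [1, 1, -1, 1]]
  V a = (-3, 3, -10, 6)
Solving gives a = (3, -3, -4, 2).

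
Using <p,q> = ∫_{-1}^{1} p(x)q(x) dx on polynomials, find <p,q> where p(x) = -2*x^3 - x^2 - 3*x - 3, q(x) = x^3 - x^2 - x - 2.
<p,q> = 352/21

Expand the product: p(x)·q(x) = -2*x^6 + x^5 + 5*x^3 + 8*x^2 + 9*x + 6.
∫_{-1}^{1} of each monomial x^k gives [2/(k+1) if k even, 0 if k odd]. Integrating term-by-term (or equivalently evaluating the antiderivative F(x) = -2*x^7/7 + x^6/6 + 5*x^4/4 + 8*x^3/3 + 9*x^2/2 + 6*x at the endpoints):
  F(1) − F(−1) = 1201/84 − (-69/28) = 352/21.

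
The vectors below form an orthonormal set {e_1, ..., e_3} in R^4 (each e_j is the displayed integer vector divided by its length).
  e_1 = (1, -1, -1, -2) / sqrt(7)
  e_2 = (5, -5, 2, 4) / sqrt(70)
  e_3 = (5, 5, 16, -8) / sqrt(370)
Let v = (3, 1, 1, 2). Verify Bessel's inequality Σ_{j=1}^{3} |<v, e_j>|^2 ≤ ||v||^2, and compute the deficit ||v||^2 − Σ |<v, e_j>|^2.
Σ |<v, e_j>|^2 = 299/37; ||v||^2 = 15; deficit = 256/37

Write each e_j = u_j / sqrt(<u_j, u_j>) where u_j is the displayed integer vector. Then <v, e_j> = <v, u_j> / sqrt(<u_j, u_j>), so |<v, e_j>|^2 = <v, u_j>^2 / <u_j, u_j>.
Coefficients: <v, e_1> = -3/sqrt(7), <v, e_2> = 20/sqrt(70), <v, e_3> = 20/sqrt(370).
Square and sum: Σ |<v, e_j>|^2 = 299/37.
Compute ||v||^2 = v·v = 15.
Deficit = 15 − 299/37 = 256/37 ≥ 0, confirming Bessel's inequality. (The deficit equals ||v − Σ <v,e_j> e_j||^2, the squared distance from v to span{e_j}.)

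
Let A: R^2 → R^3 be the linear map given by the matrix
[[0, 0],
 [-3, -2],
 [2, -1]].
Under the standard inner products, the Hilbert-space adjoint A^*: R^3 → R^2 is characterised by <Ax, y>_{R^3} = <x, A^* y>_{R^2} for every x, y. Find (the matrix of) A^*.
A^* = A^T =
[[0, -3, 2],
 [0, -2, -1]]

For real matrices with standard dot products, the defining identity <Ax, y> = <x, A^* y> gives (Ax)^T y = x^T (A^*) y, i.e. x^T A^T y = x^T (A^*) y. Since this holds for all x, y, we must have A^* = A^T. Therefore
A^* =
[[0, -3, 2],
 [0, -2, -1]].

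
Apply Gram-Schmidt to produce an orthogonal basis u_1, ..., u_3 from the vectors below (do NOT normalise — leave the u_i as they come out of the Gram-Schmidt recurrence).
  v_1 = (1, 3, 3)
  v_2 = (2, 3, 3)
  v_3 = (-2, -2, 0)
Orthogonal basis:
  u_1 = (1, 3, 3)
  u_2 = (18/19, -3/19, -3/19)
  u_3 = (0, -1, 1)

Apply the Gram-Schmidt recurrence
  u_1 = v_1
  u_i = v_i − Σ_{j<i} ((v_i · u_j) / (u_j · u_j)) · u_j.

Step by step this gives:
  u_1 = (1, 3, 3)
  u_2 = (18/19, -3/19, -3/19)
  u_3 = (0, -1, 1)

Orthogonality check:
  u_2 · u_1 = 0 (should be 0)
  u_3 · u_1 = 0 (should be 0)
  u_3 · u_2 = 0 (should be 0)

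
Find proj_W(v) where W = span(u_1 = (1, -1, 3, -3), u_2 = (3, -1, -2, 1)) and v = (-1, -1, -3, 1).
proj_W(v) = (-7/55, 23/55, -109/55, 101/55)

Set up U = [u_1 | ... | u_2] ∈ R^(4×2). The projector onto W = col(U) is P = U (U^T U)^(-1) U^T.
Compute U^T U =
  [20, -5]
  [-5, 15],
and U^T v = (-12, 5).
Solve U^T U · c = U^T v for the coefficients: c = (-31/55, 8/55). The projection is proj_W(v) = U c.
Check: (v - proj_W(v)) · u_1 = 0  (should be 0).
Check: (v - proj_W(v)) · u_2 = 0  (should be 0).
Result: proj_W(v) = (-7/55, 23/55, -109/55, 101/55).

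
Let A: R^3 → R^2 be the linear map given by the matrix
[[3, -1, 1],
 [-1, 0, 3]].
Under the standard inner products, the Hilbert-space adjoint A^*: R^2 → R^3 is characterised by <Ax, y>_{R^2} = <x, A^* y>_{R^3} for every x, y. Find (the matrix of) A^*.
A^* = A^T =
[[3, -1],
 [-1, 0],
 [1, 3]]

For real matrices with standard dot products, the defining identity <Ax, y> = <x, A^* y> gives (Ax)^T y = x^T (A^*) y, i.e. x^T A^T y = x^T (A^*) y. Since this holds for all x, y, we must have A^* = A^T. Therefore
A^* =
[[3, -1],
 [-1, 0],
 [1, 3]].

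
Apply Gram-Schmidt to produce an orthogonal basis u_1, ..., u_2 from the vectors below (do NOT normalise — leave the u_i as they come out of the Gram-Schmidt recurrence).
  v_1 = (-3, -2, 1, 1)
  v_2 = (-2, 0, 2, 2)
Orthogonal basis:
  u_1 = (-3, -2, 1, 1)
  u_2 = (0, 4/3, 4/3, 4/3)

Apply the Gram-Schmidt recurrence
  u_1 = v_1
  u_i = v_i − Σ_{j<i} ((v_i · u_j) / (u_j · u_j)) · u_j.

Step by step this gives:
  u_1 = (-3, -2, 1, 1)
  u_2 = (0, 4/3, 4/3, 4/3)

Orthogonality check:
  u_2 · u_1 = 0 (should be 0)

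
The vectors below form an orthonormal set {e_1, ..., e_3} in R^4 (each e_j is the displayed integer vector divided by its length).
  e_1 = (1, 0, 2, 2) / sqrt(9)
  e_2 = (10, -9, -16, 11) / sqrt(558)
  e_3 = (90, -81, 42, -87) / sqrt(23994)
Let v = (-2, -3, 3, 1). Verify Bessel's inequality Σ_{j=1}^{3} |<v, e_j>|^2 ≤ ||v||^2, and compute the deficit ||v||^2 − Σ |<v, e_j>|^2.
Σ |<v, e_j>|^2 = 260/43; ||v||^2 = 23; deficit = 729/43

Write each e_j = u_j / sqrt(<u_j, u_j>) where u_j is the displayed integer vector. Then <v, e_j> = <v, u_j> / sqrt(<u_j, u_j>), so |<v, e_j>|^2 = <v, u_j>^2 / <u_j, u_j>.
Coefficients: <v, e_1> = 6/sqrt(9), <v, e_2> = -30/sqrt(558), <v, e_3> = 102/sqrt(23994).
Square and sum: Σ |<v, e_j>|^2 = 260/43.
Compute ||v||^2 = v·v = 23.
Deficit = 23 − 260/43 = 729/43 ≥ 0, confirming Bessel's inequality. (The deficit equals ||v − Σ <v,e_j> e_j||^2, the squared distance from v to span{e_j}.)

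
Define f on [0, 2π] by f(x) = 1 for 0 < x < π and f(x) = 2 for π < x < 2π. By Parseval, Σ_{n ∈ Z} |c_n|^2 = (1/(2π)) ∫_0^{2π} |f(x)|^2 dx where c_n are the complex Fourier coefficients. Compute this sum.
Σ |c_n|^2 = 5/2

Parseval equates the L^2 energy of f (normalised by 1/(2π)) with the ℓ^2 sum of its Fourier coefficients: (1/(2π)) ∫_0^{2π} |f|^2 = Σ |c_n|^2.
Compute the left side: (1/(2π)) [∫_0^π 1^2 dx + ∫_π^{2π} 2^2 dx] = (1/(2π)) · (1π + 4π) = (1 + 4)/2 = 5/2.
So Σ_{n ∈ Z} |c_n|^2 = 5/2.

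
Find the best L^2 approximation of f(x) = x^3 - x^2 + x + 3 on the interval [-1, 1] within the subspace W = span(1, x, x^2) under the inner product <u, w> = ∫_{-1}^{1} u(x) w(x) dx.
g(x) = -x^2 + 8*x/5 + 3

The best approximation g ∈ W is the orthogonal projection of f onto W. Writing g = a_0 + a_1 x + a_2 x^2, the coefficients solve the normal equations G · a = b where
  G_{ij} = <φ_i, φ_j> and b_i = <f, φ_i>, with φ_0 = 1, φ_1 = x, φ_2 = x^2.
G =
  [2, 0, 2/3]
  [0, 2/3, 0]
  [2/3, 0, 2/5],
b = (16/3, 16/15, 8/5).
Solving gives a_0 = 3, a_1 = 8/5, a_2 = -1, so
  g(x) = -x^2 + 8*x/5 + 3.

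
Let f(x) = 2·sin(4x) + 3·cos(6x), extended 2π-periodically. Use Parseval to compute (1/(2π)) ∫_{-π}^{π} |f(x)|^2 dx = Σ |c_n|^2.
Σ |c_n|^2 = 13/2

Expand |f|^2 and use orthogonality of {sin(nx), cos(mx)} on [-π, π]:
  ∫_{-π}^{π} sin(nx)^2 dx = π, ∫ cos(mx)^2 dx = π, and cross terms integrate to 0.
So ∫_{-π}^{π} f(x)^2 dx = 2^2 · π + 3^2 · π = (4 + 9)π.
Divide by 2π: (4 + 9)/2 = 13/2.
By Parseval, this equals Σ |c_n|^2.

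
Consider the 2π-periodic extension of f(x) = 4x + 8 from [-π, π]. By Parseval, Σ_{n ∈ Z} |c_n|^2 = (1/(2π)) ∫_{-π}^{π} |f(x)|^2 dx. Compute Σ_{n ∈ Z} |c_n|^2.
Σ |c_n|^2 = 16π^2/3 + 64

Expand and integrate term by term over [-π, π]:
  ∫ (4x)^2 dx = 16·(2π^3/3); ∫ 2·4·(8)·x dx = 0 (odd integrand); ∫ 8^2 dx = 64·2π.
So (1/(2π)) ∫_{-π}^{π} (4x + 8)^2 dx = 16π^2/3 + 64 = 16π^2/3 + 64.
Parseval ⇒ Σ |c_n|^2 = 16π^2/3 + 64.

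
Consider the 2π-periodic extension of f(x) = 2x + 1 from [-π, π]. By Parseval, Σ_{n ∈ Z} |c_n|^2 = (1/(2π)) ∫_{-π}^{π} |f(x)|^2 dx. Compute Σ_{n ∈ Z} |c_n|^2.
Σ |c_n|^2 = 4π^2/3 + 1

Expand and integrate term by term over [-π, π]:
  ∫ (2x)^2 dx = 4·(2π^3/3); ∫ 2·2·(1)·x dx = 0 (odd integrand); ∫ 1^2 dx = 1·2π.
So (1/(2π)) ∫_{-π}^{π} (2x + 1)^2 dx = 4π^2/3 + 1 = 4π^2/3 + 1.
Parseval ⇒ Σ |c_n|^2 = 4π^2/3 + 1.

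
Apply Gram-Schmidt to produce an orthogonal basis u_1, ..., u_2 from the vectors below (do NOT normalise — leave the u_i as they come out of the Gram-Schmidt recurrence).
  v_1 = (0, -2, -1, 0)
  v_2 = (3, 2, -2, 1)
Orthogonal basis:
  u_1 = (0, -2, -1, 0)
  u_2 = (3, 6/5, -12/5, 1)

Apply the Gram-Schmidt recurrence
  u_1 = v_1
  u_i = v_i − Σ_{j<i} ((v_i · u_j) / (u_j · u_j)) · u_j.

Step by step this gives:
  u_1 = (0, -2, -1, 0)
  u_2 = (3, 6/5, -12/5, 1)

Orthogonality check:
  u_2 · u_1 = 0 (should be 0)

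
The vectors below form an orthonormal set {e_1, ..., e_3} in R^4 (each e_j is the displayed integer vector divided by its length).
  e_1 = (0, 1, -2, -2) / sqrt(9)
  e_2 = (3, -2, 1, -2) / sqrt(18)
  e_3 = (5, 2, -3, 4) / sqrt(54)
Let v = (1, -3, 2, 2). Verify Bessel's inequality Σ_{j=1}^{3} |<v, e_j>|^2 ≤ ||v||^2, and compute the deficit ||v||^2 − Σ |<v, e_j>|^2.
Σ |<v, e_j>|^2 = 437/27; ||v||^2 = 18; deficit = 49/27

Write each e_j = u_j / sqrt(<u_j, u_j>) where u_j is the displayed integer vector. Then <v, e_j> = <v, u_j> / sqrt(<u_j, u_j>), so |<v, e_j>|^2 = <v, u_j>^2 / <u_j, u_j>.
Coefficients: <v, e_1> = -11/sqrt(9), <v, e_2> = 7/sqrt(18), <v, e_3> = 1/sqrt(54).
Square and sum: Σ |<v, e_j>|^2 = 437/27.
Compute ||v||^2 = v·v = 18.
Deficit = 18 − 437/27 = 49/27 ≥ 0, confirming Bessel's inequality. (The deficit equals ||v − Σ <v,e_j> e_j||^2, the squared distance from v to span{e_j}.)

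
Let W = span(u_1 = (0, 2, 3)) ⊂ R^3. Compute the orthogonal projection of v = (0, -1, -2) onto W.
proj_W(v) = (0, -16/13, -24/13)

Set up U = [u_1 | ... | u_1] ∈ R^(3×1). The projector onto W = col(U) is P = U (U^T U)^(-1) U^T.
Compute U^T U =
  [13],
and U^T v = (-8).
Solve U^T U · c = U^T v for the coefficients: c = (-8/13). The projection is proj_W(v) = U c.
Check: (v - proj_W(v)) · u_1 = 0  (should be 0).
Result: proj_W(v) = (0, -16/13, -24/13).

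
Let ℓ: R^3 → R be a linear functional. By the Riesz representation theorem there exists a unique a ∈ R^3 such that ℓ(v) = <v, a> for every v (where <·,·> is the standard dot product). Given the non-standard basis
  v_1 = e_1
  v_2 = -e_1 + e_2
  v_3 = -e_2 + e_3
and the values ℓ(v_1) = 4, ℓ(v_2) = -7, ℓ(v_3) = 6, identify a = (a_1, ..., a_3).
a = (4, -3, 3)

Write a = (a_1, ..., a_3) in the standard basis. For each basis vector v_i, ℓ(v_i) = <v_i, a> is a linear equation in the a_j's. Collect the n equations into a matrix system V a = ℓ, where row i of V is v_i (expressed in the standard basis). Since V is invertible (lower-triangular with 1s on the diagonal, up to permutation), solve by back-substitution:
  V =
[[1, 0, 0],
 [-1, 1, 0],
 [0, -1, 1]]
  V a = (4, -7, 6)
Solving gives a = (4, -3, 3).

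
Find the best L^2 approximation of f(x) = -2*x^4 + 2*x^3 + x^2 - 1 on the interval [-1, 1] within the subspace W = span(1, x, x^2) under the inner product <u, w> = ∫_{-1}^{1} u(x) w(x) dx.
g(x) = -5*x^2/7 + 6*x/5 - 29/35

The best approximation g ∈ W is the orthogonal projection of f onto W. Writing g = a_0 + a_1 x + a_2 x^2, the coefficients solve the normal equations G · a = b where
  G_{ij} = <φ_i, φ_j> and b_i = <f, φ_i>, with φ_0 = 1, φ_1 = x, φ_2 = x^2.
G =
  [2, 0, 2/3]
  [0, 2/3, 0]
  [2/3, 0, 2/5],
b = (-32/15, 4/5, -88/105).
Solving gives a_0 = -29/35, a_1 = 6/5, a_2 = -5/7, so
  g(x) = -5*x^2/7 + 6*x/5 - 29/35.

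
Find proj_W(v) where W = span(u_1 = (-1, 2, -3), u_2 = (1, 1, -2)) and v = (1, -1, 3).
proj_W(v) = (6/7, -12/7, 18/7)

Set up U = [u_1 | ... | u_2] ∈ R^(3×2). The projector onto W = col(U) is P = U (U^T U)^(-1) U^T.
Compute U^T U =
  [14, 7]
  [7, 6],
and U^T v = (-12, -6).
Solve U^T U · c = U^T v for the coefficients: c = (-6/7, 0). The projection is proj_W(v) = U c.
Check: (v - proj_W(v)) · u_1 = 0  (should be 0).
Check: (v - proj_W(v)) · u_2 = 0  (should be 0).
Result: proj_W(v) = (6/7, -12/7, 18/7).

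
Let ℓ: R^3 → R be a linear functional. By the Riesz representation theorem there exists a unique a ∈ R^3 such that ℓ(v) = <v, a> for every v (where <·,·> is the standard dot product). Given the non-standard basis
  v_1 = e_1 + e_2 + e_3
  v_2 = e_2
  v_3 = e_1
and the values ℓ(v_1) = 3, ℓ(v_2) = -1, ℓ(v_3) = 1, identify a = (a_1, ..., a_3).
a = (1, -1, 3)

Write a = (a_1, ..., a_3) in the standard basis. For each basis vector v_i, ℓ(v_i) = <v_i, a> is a linear equation in the a_j's. Collect the n equations into a matrix system V a = ℓ, where row i of V is v_i (expressed in the standard basis). Since V is invertible (lower-triangular with 1s on the diagonal, up to permutation), solve by back-substitution:
  V =
[[1, 1, 1],
 [0, 1, 0],
 [1, 0, 0]]
  V a = (3, -1, 1)
Solving gives a = (1, -1, 3).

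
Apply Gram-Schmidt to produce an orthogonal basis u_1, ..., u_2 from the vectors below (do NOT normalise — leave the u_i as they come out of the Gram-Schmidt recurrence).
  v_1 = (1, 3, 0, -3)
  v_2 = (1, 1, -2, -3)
Orthogonal basis:
  u_1 = (1, 3, 0, -3)
  u_2 = (6/19, -20/19, -2, -18/19)

Apply the Gram-Schmidt recurrence
  u_1 = v_1
  u_i = v_i − Σ_{j<i} ((v_i · u_j) / (u_j · u_j)) · u_j.

Step by step this gives:
  u_1 = (1, 3, 0, -3)
  u_2 = (6/19, -20/19, -2, -18/19)

Orthogonality check:
  u_2 · u_1 = 0 (should be 0)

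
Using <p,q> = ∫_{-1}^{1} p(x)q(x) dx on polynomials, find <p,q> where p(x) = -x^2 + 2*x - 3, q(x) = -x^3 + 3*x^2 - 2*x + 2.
<p,q> = -24

Expand the product: p(x)·q(x) = x^5 - 5*x^4 + 11*x^3 - 15*x^2 + 10*x - 6.
∫_{-1}^{1} of each monomial x^k gives [2/(k+1) if k even, 0 if k odd]. Integrating term-by-term (or equivalently evaluating the antiderivative F(x) = x^6/6 - x^5 + 11*x^4/4 - 5*x^3 + 5*x^2 - 6*x at the endpoints):
  F(1) − F(−1) = -49/12 − (239/12) = -24.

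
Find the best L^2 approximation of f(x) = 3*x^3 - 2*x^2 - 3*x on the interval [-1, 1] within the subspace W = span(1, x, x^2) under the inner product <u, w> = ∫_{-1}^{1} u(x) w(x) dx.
g(x) = -2*x^2 - 6*x/5

The best approximation g ∈ W is the orthogonal projection of f onto W. Writing g = a_0 + a_1 x + a_2 x^2, the coefficients solve the normal equations G · a = b where
  G_{ij} = <φ_i, φ_j> and b_i = <f, φ_i>, with φ_0 = 1, φ_1 = x, φ_2 = x^2.
G =
  [2, 0, 2/3]
  [0, 2/3, 0]
  [2/3, 0, 2/5],
b = (-4/3, -4/5, -4/5).
Solving gives a_0 = 0, a_1 = -6/5, a_2 = -2, so
  g(x) = -2*x^2 - 6*x/5.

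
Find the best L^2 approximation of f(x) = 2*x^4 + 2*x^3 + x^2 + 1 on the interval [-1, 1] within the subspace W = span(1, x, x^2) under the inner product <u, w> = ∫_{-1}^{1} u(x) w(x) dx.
g(x) = 19*x^2/7 + 6*x/5 + 29/35

The best approximation g ∈ W is the orthogonal projection of f onto W. Writing g = a_0 + a_1 x + a_2 x^2, the coefficients solve the normal equations G · a = b where
  G_{ij} = <φ_i, φ_j> and b_i = <f, φ_i>, with φ_0 = 1, φ_1 = x, φ_2 = x^2.
G =
  [2, 0, 2/3]
  [0, 2/3, 0]
  [2/3, 0, 2/5],
b = (52/15, 4/5, 172/105).
Solving gives a_0 = 29/35, a_1 = 6/5, a_2 = 19/7, so
  g(x) = 19*x^2/7 + 6*x/5 + 29/35.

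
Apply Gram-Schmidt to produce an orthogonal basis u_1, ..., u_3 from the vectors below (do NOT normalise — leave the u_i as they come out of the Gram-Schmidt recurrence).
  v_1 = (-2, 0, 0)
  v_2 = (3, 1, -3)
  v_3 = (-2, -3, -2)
Orthogonal basis:
  u_1 = (-2, 0, 0)
  u_2 = (0, 1, -3)
  u_3 = (0, -33/10, -11/10)

Apply the Gram-Schmidt recurrence
  u_1 = v_1
  u_i = v_i − Σ_{j<i} ((v_i · u_j) / (u_j · u_j)) · u_j.

Step by step this gives:
  u_1 = (-2, 0, 0)
  u_2 = (0, 1, -3)
  u_3 = (0, -33/10, -11/10)

Orthogonality check:
  u_2 · u_1 = 0 (should be 0)
  u_3 · u_1 = 0 (should be 0)
  u_3 · u_2 = 0 (should be 0)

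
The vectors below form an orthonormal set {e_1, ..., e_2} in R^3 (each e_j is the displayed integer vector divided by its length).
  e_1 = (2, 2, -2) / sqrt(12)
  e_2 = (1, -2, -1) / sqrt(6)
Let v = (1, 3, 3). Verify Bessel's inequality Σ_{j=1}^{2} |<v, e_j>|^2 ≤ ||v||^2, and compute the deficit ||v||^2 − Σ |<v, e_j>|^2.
Σ |<v, e_j>|^2 = 11; ||v||^2 = 19; deficit = 8

Write each e_j = u_j / sqrt(<u_j, u_j>) where u_j is the displayed integer vector. Then <v, e_j> = <v, u_j> / sqrt(<u_j, u_j>), so |<v, e_j>|^2 = <v, u_j>^2 / <u_j, u_j>.
Coefficients: <v, e_1> = 2/sqrt(12), <v, e_2> = -8/sqrt(6).
Square and sum: Σ |<v, e_j>|^2 = 11.
Compute ||v||^2 = v·v = 19.
Deficit = 19 − 11 = 8 ≥ 0, confirming Bessel's inequality. (The deficit equals ||v − Σ <v,e_j> e_j||^2, the squared distance from v to span{e_j}.)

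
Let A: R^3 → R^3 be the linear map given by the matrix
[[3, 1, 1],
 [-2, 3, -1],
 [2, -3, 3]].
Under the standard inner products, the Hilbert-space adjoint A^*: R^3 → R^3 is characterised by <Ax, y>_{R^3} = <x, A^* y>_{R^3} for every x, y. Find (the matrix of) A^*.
A^* = A^T =
[[3, -2, 2],
 [1, 3, -3],
 [1, -1, 3]]

For real matrices with standard dot products, the defining identity <Ax, y> = <x, A^* y> gives (Ax)^T y = x^T (A^*) y, i.e. x^T A^T y = x^T (A^*) y. Since this holds for all x, y, we must have A^* = A^T. Therefore
A^* =
[[3, -2, 2],
 [1, 3, -3],
 [1, -1, 3]].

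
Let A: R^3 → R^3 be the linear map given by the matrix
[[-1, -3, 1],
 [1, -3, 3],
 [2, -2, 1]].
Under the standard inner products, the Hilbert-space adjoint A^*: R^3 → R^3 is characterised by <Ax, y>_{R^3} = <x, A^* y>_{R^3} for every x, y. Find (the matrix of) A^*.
A^* = A^T =
[[-1, 1, 2],
 [-3, -3, -2],
 [1, 3, 1]]

For real matrices with standard dot products, the defining identity <Ax, y> = <x, A^* y> gives (Ax)^T y = x^T (A^*) y, i.e. x^T A^T y = x^T (A^*) y. Since this holds for all x, y, we must have A^* = A^T. Therefore
A^* =
[[-1, 1, 2],
 [-3, -3, -2],
 [1, 3, 1]].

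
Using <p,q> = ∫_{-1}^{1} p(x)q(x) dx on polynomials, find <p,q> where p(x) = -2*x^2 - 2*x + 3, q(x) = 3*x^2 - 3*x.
<p,q> = 38/5

Expand the product: p(x)·q(x) = -6*x^4 + 15*x^2 - 9*x.
∫_{-1}^{1} of each monomial x^k gives [2/(k+1) if k even, 0 if k odd]. Integrating term-by-term (or equivalently evaluating the antiderivative F(x) = -6*x^5/5 + 5*x^3 - 9*x^2/2 at the endpoints):
  F(1) − F(−1) = -7/10 − (-83/10) = 38/5.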